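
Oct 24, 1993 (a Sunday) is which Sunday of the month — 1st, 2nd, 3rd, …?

Day 24 falls in week ⌈24/7⌉ of the month.
Days 1–7 hold the 1st Sunday, 8–14 the 2nd, 15–21 the 3rd, 22–28 the 4th, 29–31 the 5th.
24 is in the range for the 4th.

4th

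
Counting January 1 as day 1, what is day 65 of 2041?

January has 31 days (65 − 31 = 34 remain).
February has 28 days (34 − 28 = 6 remain).
6 into March → March 6.

March 6, 2041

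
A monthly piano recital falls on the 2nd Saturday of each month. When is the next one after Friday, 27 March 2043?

11 April 2043

March 2043 starts on a Sunday; its first Saturday is the 7th, so the 2nd Saturday is the 14th — 14 March 2043.
That is not after 27 March 2043, so look at April 2043.
April 2043 starts on a Wednesday; its first Saturday is the 4th, so the 2nd Saturday is the 11th — 11 April 2043.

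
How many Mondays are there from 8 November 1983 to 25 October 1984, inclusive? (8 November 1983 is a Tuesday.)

8 November 1983 is a Tuesday; the first Monday on or after it is 14 November 1983 (6 days later).
From 14 November 1983 to 25 October 1984: 47 + 299 = 346 days (rest of 1983, to 25 October 1984 in 1984).
346 ÷ 7 = 49 full weeks with remainder 3, so 49 more Mondays after the first → 50.

50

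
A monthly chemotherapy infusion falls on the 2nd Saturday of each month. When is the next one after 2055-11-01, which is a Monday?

November 2055 starts on a Monday; its first Saturday is the 6th, so the 2nd Saturday is the 13th — 2055-11-13.
2055-11-13 is after 2055-11-01, so that is the next one.

2055-11-13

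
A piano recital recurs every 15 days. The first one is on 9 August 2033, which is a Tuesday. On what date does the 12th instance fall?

The 12th occurrence is 11 intervals after the first: 11 × 15 = 165 days after 9 August 2033.
August has 31 days — 22 days to the end of August leaves 143.
September has 30 days (113 left).
October has 31 days (82 left).
November has 30 days (52 left).
December has 31 days (21 left).
21 days into January → 21 January 2034.

21 January 2034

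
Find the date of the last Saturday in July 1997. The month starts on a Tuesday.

26 July 1997

July 1997 begins on a Tuesday, so the first Saturday is July 5 (4 days later).
July 1997 has 31 days. Adding weeks: 5, 12, 19, 26 — the last one ≤ 31 is the 26th.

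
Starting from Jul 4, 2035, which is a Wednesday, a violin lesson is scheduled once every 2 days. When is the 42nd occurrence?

The 42nd occurrence is 41 intervals after the first: 41 × 2 = 82 days after Jul 4, 2035.
Jul has 31 days — 27 days to the end of Jul leaves 55.
Aug has 31 days (24 left).
24 days into Sep → Sep 24, 2035.

Sep 24, 2035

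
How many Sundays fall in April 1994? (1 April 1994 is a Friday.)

4

1 April 1994 is a Friday; the first Sunday on or after it is 3 April 1994 (2 days later).
From 3 April 1994 to 30 April 1994 is 30 − 3 = 27 days.
27 ÷ 7 = 3 full weeks with remainder 6, so 3 more Sundays after the first → 4.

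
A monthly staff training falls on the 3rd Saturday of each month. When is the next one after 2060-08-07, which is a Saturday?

2060-08-21

August 2060 starts on a Sunday; its first Saturday is the 7th, so the 3rd Saturday is the 21st — 2060-08-21.
2060-08-21 is after 2060-08-07, so that is the next one.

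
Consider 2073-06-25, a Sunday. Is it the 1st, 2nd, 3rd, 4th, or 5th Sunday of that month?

Day 25 falls in week ⌈25/7⌉ of the month.
Days 1–7 hold the 1st Sunday, 8–14 the 2nd, 15–21 the 3rd, 22–28 the 4th, 29–31 the 5th.
25 is in the range for the 4th.

4th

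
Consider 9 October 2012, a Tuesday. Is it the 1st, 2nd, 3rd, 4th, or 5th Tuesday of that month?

Day 9 falls in week ⌈9/7⌉ of the month.
Days 1–7 hold the 1st Tuesday, 8–14 the 2nd, 15–21 the 3rd, 22–28 the 4th, 29–31 the 5th.
9 is in the range for the 2nd.

2nd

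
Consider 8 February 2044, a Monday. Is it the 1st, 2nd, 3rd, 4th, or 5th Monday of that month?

2nd

Day 8 falls in week ⌈8/7⌉ of the month.
Days 1–7 hold the 1st Monday, 8–14 the 2nd, 15–21 the 3rd, 22–28 the 4th, 29–31 the 5th.
8 is in the range for the 2nd.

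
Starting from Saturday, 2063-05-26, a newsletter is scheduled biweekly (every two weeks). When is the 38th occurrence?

The 38th occurrence is 37 intervals after the first: 37 × 14 = 518 days after 2063-05-26.
May has 31 days — 5 days to the end of May leaves 513.
From end of May to end of 2063 is 214 days (299 left).
January has 31 days (268 left).
February has 29 days (239 left).
March has 31 days (208 left).
April has 30 days (178 left).
May has 31 days (147 left).
June has 30 days (117 left).
July has 31 days (86 left).
August has 31 days (55 left).
September has 30 days (25 left).
25 days into October → 2064-10-25.

2064-10-25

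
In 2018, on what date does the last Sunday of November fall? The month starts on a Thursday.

November 25, 2018

November 2018 begins on a Thursday, so the first Sunday is November 4 (3 days later).
November 2018 has 30 days. Adding weeks: 4, 11, 18, 25 — the last one ≤ 30 is the 25th.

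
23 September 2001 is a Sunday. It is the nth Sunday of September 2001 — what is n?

4th

Day 23 falls in week ⌈23/7⌉ of the month.
Days 1–7 hold the 1st Sunday, 8–14 the 2nd, 15–21 the 3rd, 22–28 the 4th, 29–31 the 5th.
23 is in the range for the 4th.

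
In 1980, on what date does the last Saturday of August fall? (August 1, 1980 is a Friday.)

August 30, 1980

August 1980 begins on a Friday, so the first Saturday is August 2 (1 day later).
August 1980 has 31 days. Adding weeks: 2, 9, 16, 23, 30 — the last one ≤ 31 is the 30th.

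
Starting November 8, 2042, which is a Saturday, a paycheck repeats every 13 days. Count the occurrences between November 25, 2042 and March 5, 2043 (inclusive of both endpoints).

8

Occurrences land 13·i days after November 8, 2042 for i = 0, 1, 2, …
November 25, 2042 is 17 days after the start; 17 ÷ 13 = 1 remainder 4; since the remainder is 4, round up to i = 2. First occurrence in the window: #3 on December 4, 2042 (2×13 = 26 days in).
March 5, 2043 is 117 days after the start; 117 ÷ 13 = 9 remainder 0. Last occurrence in the window: #10 on March 5, 2043.
Occurrences #3 through #10: 8 in total.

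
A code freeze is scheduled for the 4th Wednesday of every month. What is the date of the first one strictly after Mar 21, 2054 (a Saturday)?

Mar 2054 starts on a Sunday; its first Wednesday is the 4th, so the 4th Wednesday is the 25th — Mar 25, 2054.
Mar 25, 2054 is after Mar 21, 2054, so that is the next one.

Mar 25, 2054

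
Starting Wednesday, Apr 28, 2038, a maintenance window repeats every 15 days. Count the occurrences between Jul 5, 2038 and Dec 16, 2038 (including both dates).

Occurrences land 15·i days after Apr 28, 2038 for i = 0, 1, 2, …
Jul 5, 2038 is 68 days after the start; 68 ÷ 15 = 4 remainder 8; since the remainder is 8, round up to i = 5. First occurrence in the window: #6 on Jul 12, 2038 (5×15 = 75 days in).
Dec 16, 2038 is 232 days after the start; 232 ÷ 15 = 15 remainder 7. Last occurrence in the window: #16 on Dec 9, 2038.
Occurrences #6 through #16: 11 in total.

11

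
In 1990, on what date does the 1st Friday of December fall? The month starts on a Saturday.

7 December 1990

December 1990 begins on a Saturday, so the first Friday is December 7 (6 days later).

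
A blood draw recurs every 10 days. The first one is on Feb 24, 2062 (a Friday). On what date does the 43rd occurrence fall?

Apr 20, 2063

The 43rd occurrence is 42 intervals after the first: 42 × 10 = 420 days after Feb 24, 2062.
Feb has 28 days — 4 days to the end of Feb leaves 416.
From end of Feb to end of 2062 is 306 days (110 left).
Jan has 31 days (79 left).
Feb has 28 days (51 left).
Mar has 31 days (20 left).
20 days into Apr → Apr 20, 2063.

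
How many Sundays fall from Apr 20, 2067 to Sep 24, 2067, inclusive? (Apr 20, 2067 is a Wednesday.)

22

Apr 20, 2067 is a Wednesday; the first Sunday on or after it is Apr 24, 2067 (4 days later).
From Apr 24, 2067 to Sep 24, 2067: 6 + 31 + 30 + 31 + 31 + 24 = 153 days (rest of Apr, May, Jun, Jul, Aug, Sep).
153 ÷ 7 = 21 full weeks with remainder 6, so 21 more Sundays after the first → 22.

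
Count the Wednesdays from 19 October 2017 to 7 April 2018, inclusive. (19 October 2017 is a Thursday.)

19 October 2017 is a Thursday; the first Wednesday on or after it is 25 October 2017 (6 days later).
From 25 October 2017 to 7 April 2018: 6 + 30 + 31 + 31 + 28 + 31 + 7 = 164 days (rest of October, November, December, January, February, March, April).
164 ÷ 7 = 23 full weeks with remainder 3, so 23 more Wednesdays after the first → 24.

24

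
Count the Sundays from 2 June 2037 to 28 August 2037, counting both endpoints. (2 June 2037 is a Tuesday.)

12

2 June 2037 is a Tuesday; the first Sunday on or after it is 7 June 2037 (5 days later).
From 7 June 2037 to 28 August 2037: 23 + 31 + 28 = 82 days (rest of June, July, August).
82 ÷ 7 = 11 full weeks with remainder 5, so 11 more Sundays after the first → 12.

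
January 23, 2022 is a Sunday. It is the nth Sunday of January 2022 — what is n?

Day 23 falls in week ⌈23/7⌉ of the month.
Days 1–7 hold the 1st Sunday, 8–14 the 2nd, 15–21 the 3rd, 22–28 the 4th, 29–31 the 5th.
23 is in the range for the 4th.

4th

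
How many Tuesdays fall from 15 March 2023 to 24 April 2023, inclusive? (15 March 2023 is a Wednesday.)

5

15 March 2023 is a Wednesday; the first Tuesday on or after it is 21 March 2023 (6 days later).
From 21 March 2023 to 24 April 2023: 10 + 24 = 34 days (rest of March, April).
34 ÷ 7 = 4 full weeks with remainder 6, so 4 more Tuesdays after the first → 5.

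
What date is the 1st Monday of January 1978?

January 1978 begins on a Sunday, so the first Monday is January 2 (1 day later).

1978-01-02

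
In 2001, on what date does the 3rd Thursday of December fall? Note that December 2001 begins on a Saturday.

December 2001 begins on a Saturday, so the first Thursday is December 6 (5 days later).
The 3rd Thursday is 2 weeks later: 6 + 14 = 20.

2001-12-20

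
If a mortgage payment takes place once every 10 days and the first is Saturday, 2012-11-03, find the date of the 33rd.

2013-09-19

The 33rd occurrence is 32 intervals after the first: 32 × 10 = 320 days after 2012-11-03.
November has 30 days — 27 days to the end of November leaves 293.
December has 31 days (262 left).
January has 31 days (231 left).
February has 28 days (203 left).
March has 31 days (172 left).
April has 30 days (142 left).
May has 31 days (111 left).
June has 30 days (81 left).
July has 31 days (50 left).
August has 31 days (19 left).
19 days into September → 2013-09-19.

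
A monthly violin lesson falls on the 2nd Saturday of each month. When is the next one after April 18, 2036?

May 10, 2036

April 2036 starts on a Tuesday; its first Saturday is the 5th, so the 2nd Saturday is the 12th — April 12, 2036.
That is not after April 18, 2036, so look at May 2036.
May 2036 starts on a Thursday; its first Saturday is the 3rd, so the 2nd Saturday is the 10th — May 10, 2036.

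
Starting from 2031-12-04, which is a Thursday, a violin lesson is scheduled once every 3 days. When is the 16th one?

The 16th occurrence is 15 intervals after the first: 15 × 3 = 45 days after 2031-12-04.
December has 31 days — 27 days to the end of December leaves 18.
18 days into January → 2032-01-18.

2032-01-18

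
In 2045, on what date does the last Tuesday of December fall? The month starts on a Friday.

2045-12-26

December 2045 begins on a Friday, so the first Tuesday is December 5 (4 days later).
December 2045 has 31 days. Adding weeks: 5, 12, 19, 26 — the last one ≤ 31 is the 26th.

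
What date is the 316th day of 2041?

12 November 2041

January has 31 days (316 − 31 = 285 remain).
February has 28 days (285 − 28 = 257 remain).
March has 31 days (257 − 31 = 226 remain).
April has 30 days (226 − 30 = 196 remain).
May has 31 days (196 − 31 = 165 remain).
June has 30 days (165 − 30 = 135 remain).
July has 31 days (135 − 31 = 104 remain).
August has 31 days (104 − 31 = 73 remain).
September has 30 days (73 − 30 = 43 remain).
October has 31 days (43 − 31 = 12 remain).
12 into November → November 12.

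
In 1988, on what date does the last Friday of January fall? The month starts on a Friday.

January 29, 1988

January 1988 begins on a Friday, so the first Friday is January 1.
January 1988 has 31 days. Adding weeks: 1, 8, 15, 22, 29 — the last one ≤ 31 is the 29th.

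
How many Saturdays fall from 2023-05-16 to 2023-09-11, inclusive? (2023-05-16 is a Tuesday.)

2023-05-16 is a Tuesday; the first Saturday on or after it is 2023-05-20 (4 days later).
From 2023-05-20 to 2023-09-11: 11 + 30 + 31 + 31 + 11 = 114 days (rest of May, June, July, August, September).
114 ÷ 7 = 16 full weeks with remainder 2, so 16 more Saturdays after the first → 17.

17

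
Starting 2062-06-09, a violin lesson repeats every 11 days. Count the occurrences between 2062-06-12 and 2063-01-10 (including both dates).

Occurrences land 11·i days after 2062-06-09 for i = 0, 1, 2, …
2062-06-12 is 3 days after the start; 3 ÷ 11 = 0 remainder 3; since the remainder is 3, round up to i = 1. First occurrence in the window: #2 on 2062-06-20 (1×11 = 11 days in).
2063-01-10 is 215 days after the start; 215 ÷ 11 = 19 remainder 6. Last occurrence in the window: #20 on 2063-01-04.
Occurrences #2 through #20: 19 in total.

19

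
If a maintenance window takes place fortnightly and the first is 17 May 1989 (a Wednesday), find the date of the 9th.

6 September 1989

The 9th occurrence is 8 intervals after the first: 8 × 14 = 112 days after 17 May 1989.
May has 31 days — 14 days to the end of May leaves 98.
June has 30 days (68 left).
July has 31 days (37 left).
August has 31 days (6 left).
6 days into September → 6 September 1989.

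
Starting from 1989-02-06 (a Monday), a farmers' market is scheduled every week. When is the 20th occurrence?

1989-06-19

The 20th occurrence is 19 intervals after the first: 19 × 7 = 133 days after 1989-02-06.
February has 28 days — 22 days to the end of February leaves 111.
March has 31 days (80 left).
April has 30 days (50 left).
May has 31 days (19 left).
19 days into June → 1989-06-19.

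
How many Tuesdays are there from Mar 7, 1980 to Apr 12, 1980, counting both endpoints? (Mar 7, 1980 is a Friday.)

Mar 7, 1980 is a Friday; the first Tuesday on or after it is Mar 11, 1980 (4 days later).
From Mar 11, 1980 to Apr 12, 1980: 20 + 12 = 32 days (rest of Mar, Apr).
32 ÷ 7 = 4 full weeks with remainder 4, so 4 more Tuesdays after the first → 5.

5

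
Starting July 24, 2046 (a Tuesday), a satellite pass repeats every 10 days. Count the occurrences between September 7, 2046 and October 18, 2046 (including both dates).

4

Occurrences land 10·i days after July 24, 2046 for i = 0, 1, 2, …
September 7, 2046 is 45 days after the start; 45 ÷ 10 = 4 remainder 5; since the remainder is 5, round up to i = 5. First occurrence in the window: #6 on September 12, 2046 (5×10 = 50 days in).
October 18, 2046 is 86 days after the start; 86 ÷ 10 = 8 remainder 6. Last occurrence in the window: #9 on October 12, 2046.
Occurrences #6 through #9: 4 in total.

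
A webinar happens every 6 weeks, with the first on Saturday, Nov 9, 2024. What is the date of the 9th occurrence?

Oct 11, 2025

The 9th occurrence is 8 intervals after the first: 8 × 42 = 336 days after Nov 9, 2024.
Nov has 30 days — 21 days to the end of Nov leaves 315.
Dec has 31 days (284 left).
Jan has 31 days (253 left).
Feb has 28 days (225 left).
Mar has 31 days (194 left).
Apr has 30 days (164 left).
May has 31 days (133 left).
Jun has 30 days (103 left).
Jul has 31 days (72 left).
Aug has 31 days (41 left).
Sep has 30 days (11 left).
11 days into Oct → Oct 11, 2025.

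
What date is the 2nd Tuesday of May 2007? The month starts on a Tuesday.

May 2007 begins on a Tuesday, so the first Tuesday is May 1.
The 2nd Tuesday is 1 weeks later: 1 + 7 = 8.

2007-05-08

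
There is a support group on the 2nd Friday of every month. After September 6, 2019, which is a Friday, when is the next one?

September 13, 2019

September 2019 starts on a Sunday; its first Friday is the 6th, so the 2nd Friday is the 13th — September 13, 2019.
September 13, 2019 is after September 6, 2019, so that is the next one.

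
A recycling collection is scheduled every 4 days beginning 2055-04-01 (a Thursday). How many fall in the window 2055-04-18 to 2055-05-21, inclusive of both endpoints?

8

Occurrences land 4·i days after 2055-04-01 for i = 0, 1, 2, …
2055-04-18 is 17 days after the start; 17 ÷ 4 = 4 remainder 1; since the remainder is 1, round up to i = 5. First occurrence in the window: #6 on 2055-04-21 (5×4 = 20 days in).
2055-05-21 is 50 days after the start; 50 ÷ 4 = 12 remainder 2. Last occurrence in the window: #13 on 2055-05-19.
Occurrences #6 through #13: 8 in total.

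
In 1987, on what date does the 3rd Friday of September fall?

18 September 1987

The first Friday of September 1987 is September 4.
The 3rd Friday is 2 weeks later: 4 + 14 = 18.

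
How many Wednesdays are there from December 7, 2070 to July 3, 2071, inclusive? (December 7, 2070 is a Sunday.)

December 7, 2070 is a Sunday; the first Wednesday on or after it is December 10, 2070 (3 days later).
From December 10, 2070 to July 3, 2071: 21 + 31 + 28 + 31 + 30 + 31 + 30 + 3 = 205 days (rest of December, January, February, March, April, May, June, July).
205 ÷ 7 = 29 full weeks with remainder 2, so 29 more Wednesdays after the first → 30.

30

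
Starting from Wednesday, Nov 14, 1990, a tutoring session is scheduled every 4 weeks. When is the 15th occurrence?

The 15th occurrence is 14 intervals after the first: 14 × 28 = 392 days after Nov 14, 1990.
Nov has 30 days — 16 days to the end of Nov leaves 376.
Dec has 31 days (345 left).
Jan has 31 days (314 left).
Feb has 28 days (286 left).
Mar has 31 days (255 left).
Apr has 30 days (225 left).
May has 31 days (194 left).
Jun has 30 days (164 left).
Jul has 31 days (133 left).
Aug has 31 days (102 left).
Sep has 30 days (72 left).
Oct has 31 days (41 left).
Nov has 30 days (11 left).
11 days into Dec → Dec 11, 1991.

Dec 11, 1991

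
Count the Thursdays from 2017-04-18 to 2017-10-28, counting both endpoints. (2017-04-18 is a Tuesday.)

28

2017-04-18 is a Tuesday; the first Thursday on or after it is 2017-04-20 (2 days later).
From 2017-04-20 to 2017-10-28: 10 + 31 + 30 + 31 + 31 + 30 + 28 = 191 days (rest of April, May, June, July, August, September, October).
191 ÷ 7 = 27 full weeks with remainder 2, so 27 more Thursdays after the first → 28.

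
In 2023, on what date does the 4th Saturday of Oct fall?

Oct 2023 begins on a Sunday, so the first Saturday is Oct 7 (6 days later).
The 4th Saturday is 3 weeks later: 7 + 21 = 28.

Oct 28, 2023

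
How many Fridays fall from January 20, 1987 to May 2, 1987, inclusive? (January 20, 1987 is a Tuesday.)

15

January 20, 1987 is a Tuesday; the first Friday on or after it is January 23, 1987 (3 days later).
From January 23, 1987 to May 2, 1987: 8 + 28 + 31 + 30 + 2 = 99 days (rest of January, February, March, April, May).
99 ÷ 7 = 14 full weeks with remainder 1, so 14 more Fridays after the first → 15.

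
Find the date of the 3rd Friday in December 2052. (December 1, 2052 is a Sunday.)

December 20, 2052

December 2052 begins on a Sunday, so the first Friday is December 6 (5 days later).
The 3rd Friday is 2 weeks later: 6 + 14 = 20.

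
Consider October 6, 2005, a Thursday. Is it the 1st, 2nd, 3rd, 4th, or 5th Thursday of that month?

1st

Day 6 falls in week ⌈6/7⌉ of the month.
Days 1–7 hold the 1st Thursday, 8–14 the 2nd, 15–21 the 3rd, 22–28 the 4th, 29–31 the 5th.
6 is in the range for the 1st.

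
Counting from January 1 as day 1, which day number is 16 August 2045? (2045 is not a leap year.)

Days in months before August: 31 + 28 + 31 + 30 + 31 + 30 + 31 = 212.
Plus 16 days into August → day 228.

228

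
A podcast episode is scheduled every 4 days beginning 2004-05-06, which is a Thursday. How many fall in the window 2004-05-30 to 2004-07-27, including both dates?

15

Occurrences land 4·i days after 2004-05-06 for i = 0, 1, 2, …
2004-05-30 is 24 days after the start; 24 ÷ 4 = 6 remainder 0. First occurrence in the window: #7 on 2004-05-30 (6×4 = 24 days in).
2004-07-27 is 82 days after the start; 82 ÷ 4 = 20 remainder 2. Last occurrence in the window: #21 on 2004-07-25.
Occurrences #7 through #21: 15 in total.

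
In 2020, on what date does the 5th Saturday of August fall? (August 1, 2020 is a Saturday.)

August 2020 begins on a Saturday, so the first Saturday is August 1.
The 5th Saturday is 4 weeks later: 1 + 28 = 29.

2020-08-29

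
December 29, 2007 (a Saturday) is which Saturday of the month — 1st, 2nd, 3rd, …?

5th

Day 29 falls in week ⌈29/7⌉ of the month.
Days 1–7 hold the 1st Saturday, 8–14 the 2nd, 15–21 the 3rd, 22–28 the 4th, 29–31 the 5th.
29 is in the range for the 5th.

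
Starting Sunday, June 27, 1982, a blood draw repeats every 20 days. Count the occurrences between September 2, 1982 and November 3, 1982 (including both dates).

3

Occurrences land 20·i days after June 27, 1982 for i = 0, 1, 2, …
September 2, 1982 is 67 days after the start; 67 ÷ 20 = 3 remainder 7; since the remainder is 7, round up to i = 4. First occurrence in the window: #5 on September 15, 1982 (4×20 = 80 days in).
November 3, 1982 is 129 days after the start; 129 ÷ 20 = 6 remainder 9. Last occurrence in the window: #7 on October 25, 1982.
Occurrences #5 through #7: 3 in total.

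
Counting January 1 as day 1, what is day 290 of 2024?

October 16, 2024

January has 31 days (290 − 31 = 259 remain).
February has 29 days (259 − 29 = 230 remain).
March has 31 days (230 − 31 = 199 remain).
April has 30 days (199 − 30 = 169 remain).
May has 31 days (169 − 31 = 138 remain).
June has 30 days (138 − 30 = 108 remain).
July has 31 days (108 − 31 = 77 remain).
August has 31 days (77 − 31 = 46 remain).
September has 30 days (46 − 30 = 16 remain).
16 into October → October 16.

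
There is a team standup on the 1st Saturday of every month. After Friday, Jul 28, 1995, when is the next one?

Jul 1995 starts on a Saturday, so its 1st Saturday is Jul 1, 1995.
That is not after Jul 28, 1995, so look at Aug 1995.
Aug 1995 starts on a Tuesday, so its 1st Saturday is Aug 5, 1995 (4 days in).

Aug 5, 1995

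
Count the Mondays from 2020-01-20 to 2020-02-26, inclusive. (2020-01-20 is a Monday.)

6

2020-01-20 is a Monday; the first Monday on or after it is 2020-01-20.
From 2020-01-20 to 2020-02-26: 11 + 26 = 37 days (rest of January, February).
37 ÷ 7 = 5 full weeks with remainder 2, so 5 more Mondays after the first → 6.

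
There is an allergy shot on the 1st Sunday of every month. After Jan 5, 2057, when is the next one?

Jan 7, 2057

Jan 2057 starts on a Monday, so its 1st Sunday is Jan 7, 2057 (6 days in).
Jan 7, 2057 is after Jan 5, 2057, so that is the next one.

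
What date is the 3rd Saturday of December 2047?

The first Saturday of December 2047 is December 7.
The 3rd Saturday is 2 weeks later: 7 + 14 = 21.

2047-12-21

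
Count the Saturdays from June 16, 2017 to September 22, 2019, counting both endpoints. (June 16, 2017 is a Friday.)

June 16, 2017 is a Friday; the first Saturday on or after it is June 17, 2017 (1 day later).
From June 17, 2017 to September 22, 2019: 197 + 365 + 265 = 827 days (rest of 2017, 2018, to September 22, 2019 in 2019).
827 ÷ 7 = 118 full weeks with remainder 1, so 118 more Saturdays after the first → 119.

119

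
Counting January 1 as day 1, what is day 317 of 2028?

Jan has 31 days (317 − 31 = 286 remain).
Feb has 29 days (286 − 29 = 257 remain).
Mar has 31 days (257 − 31 = 226 remain).
Apr has 30 days (226 − 30 = 196 remain).
May has 31 days (196 − 31 = 165 remain).
Jun has 30 days (165 − 30 = 135 remain).
Jul has 31 days (135 − 31 = 104 remain).
Aug has 31 days (104 − 31 = 73 remain).
Sep has 30 days (73 − 30 = 43 remain).
Oct has 31 days (43 − 31 = 12 remain).
12 into Nov → Nov 12.

Nov 12, 2028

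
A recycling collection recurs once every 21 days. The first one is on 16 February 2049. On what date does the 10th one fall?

The 10th occurrence is 9 intervals after the first: 9 × 21 = 189 days after 16 February 2049.
February has 28 days — 12 days to the end of February leaves 177.
March has 31 days (146 left).
April has 30 days (116 left).
May has 31 days (85 left).
June has 30 days (55 left).
July has 31 days (24 left).
24 days into August → 24 August 2049.

24 August 2049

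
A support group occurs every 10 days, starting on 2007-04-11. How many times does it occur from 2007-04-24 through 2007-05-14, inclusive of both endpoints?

2

Occurrences land 10·i days after 2007-04-11 for i = 0, 1, 2, …
2007-04-24 is 13 days after the start; 13 ÷ 10 = 1 remainder 3; since the remainder is 3, round up to i = 2. First occurrence in the window: #3 on 2007-05-01 (2×10 = 20 days in).
2007-05-14 is 33 days after the start; 33 ÷ 10 = 3 remainder 3. Last occurrence in the window: #4 on 2007-05-11.
Occurrences #3 through #4: 2 in total.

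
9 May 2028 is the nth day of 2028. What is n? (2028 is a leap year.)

Days in months before May: 31 + 29 + 31 + 30 = 121.
Plus 9 days into May → day 130.

130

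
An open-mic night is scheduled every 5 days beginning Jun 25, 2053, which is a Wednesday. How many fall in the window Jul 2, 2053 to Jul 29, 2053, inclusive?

Occurrences land 5·i days after Jun 25, 2053 for i = 0, 1, 2, …
Jul 2, 2053 is 7 days after the start; 7 ÷ 5 = 1 remainder 2; since the remainder is 2, round up to i = 2. First occurrence in the window: #3 on Jul 5, 2053 (2×5 = 10 days in).
Jul 29, 2053 is 34 days after the start; 34 ÷ 5 = 6 remainder 4. Last occurrence in the window: #7 on Jul 25, 2053.
Occurrences #3 through #7: 5 in total.

5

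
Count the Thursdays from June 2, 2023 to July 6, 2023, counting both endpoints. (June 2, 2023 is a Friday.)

5

June 2, 2023 is a Friday; the first Thursday on or after it is June 8, 2023 (6 days later).
From June 8, 2023 to July 6, 2023: 22 + 6 = 28 days (rest of June, July).
28 ÷ 7 = 4 full weeks with remainder 0, so 4 more Thursdays after the first → 5.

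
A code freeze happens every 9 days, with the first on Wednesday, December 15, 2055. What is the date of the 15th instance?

The 15th occurrence is 14 intervals after the first: 14 × 9 = 126 days after December 15, 2055.
December has 31 days — 16 days to the end of December leaves 110.
January has 31 days (79 left).
February has 29 days (50 left).
March has 31 days (19 left).
19 days into April → April 19, 2056.

April 19, 2056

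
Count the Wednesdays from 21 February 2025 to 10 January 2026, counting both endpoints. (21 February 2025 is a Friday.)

46

21 February 2025 is a Friday; the first Wednesday on or after it is 26 February 2025 (5 days later).
From 26 February 2025 to 10 January 2026: 308 + 10 = 318 days (rest of 2025, to 10 January 2026 in 2026).
318 ÷ 7 = 45 full weeks with remainder 3, so 45 more Wednesdays after the first → 46.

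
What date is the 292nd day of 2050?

January has 31 days (292 − 31 = 261 remain).
February has 28 days (261 − 28 = 233 remain).
March has 31 days (233 − 31 = 202 remain).
April has 30 days (202 − 30 = 172 remain).
May has 31 days (172 − 31 = 141 remain).
June has 30 days (141 − 30 = 111 remain).
July has 31 days (111 − 31 = 80 remain).
August has 31 days (80 − 31 = 49 remain).
September has 30 days (49 − 30 = 19 remain).
19 into October → October 19.

19 October 2050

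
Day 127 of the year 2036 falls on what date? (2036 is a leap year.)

6 May 2036

January has 31 days (127 − 31 = 96 remain).
February has 29 days (96 − 29 = 67 remain).
March has 31 days (67 − 31 = 36 remain).
April has 30 days (36 − 30 = 6 remain).
6 into May → May 6.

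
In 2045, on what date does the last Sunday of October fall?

October 2045 begins on a Sunday, so the first Sunday is October 1.
October 2045 has 31 days. Adding weeks: 1, 8, 15, 22, 29 — the last one ≤ 31 is the 29th.

29 October 2045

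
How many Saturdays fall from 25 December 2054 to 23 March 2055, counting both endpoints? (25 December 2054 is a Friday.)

13

25 December 2054 is a Friday; the first Saturday on or after it is 26 December 2054 (1 day later).
From 26 December 2054 to 23 March 2055: 5 + 31 + 28 + 23 = 87 days (rest of December, January, February, March).
87 ÷ 7 = 12 full weeks with remainder 3, so 12 more Saturdays after the first → 13.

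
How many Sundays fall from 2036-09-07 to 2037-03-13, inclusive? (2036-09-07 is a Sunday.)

2036-09-07 is a Sunday; the first Sunday on or after it is 2036-09-07.
From 2036-09-07 to 2037-03-13: 23 + 31 + 30 + 31 + 31 + 28 + 13 = 187 days (rest of September, October, November, December, January, February, March).
187 ÷ 7 = 26 full weeks with remainder 5, so 26 more Sundays after the first → 27.

27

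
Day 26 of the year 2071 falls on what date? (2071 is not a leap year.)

26 into January → January 26.

26 January 2071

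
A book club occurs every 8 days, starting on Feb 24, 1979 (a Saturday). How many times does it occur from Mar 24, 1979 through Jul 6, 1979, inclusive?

Occurrences land 8·i days after Feb 24, 1979 for i = 0, 1, 2, …
Mar 24, 1979 is 28 days after the start; 28 ÷ 8 = 3 remainder 4; since the remainder is 4, round up to i = 4. First occurrence in the window: #5 on Mar 28, 1979 (4×8 = 32 days in).
Jul 6, 1979 is 132 days after the start; 132 ÷ 8 = 16 remainder 4. Last occurrence in the window: #17 on Jul 2, 1979.
Occurrences #5 through #17: 13 in total.

13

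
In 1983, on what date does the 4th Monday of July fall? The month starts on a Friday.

July 1983 begins on a Friday, so the first Monday is July 4 (3 days later).
The 4th Monday is 3 weeks later: 4 + 21 = 25.

July 25, 1983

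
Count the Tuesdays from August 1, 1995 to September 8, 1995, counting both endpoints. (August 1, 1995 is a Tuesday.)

6

August 1, 1995 is a Tuesday; the first Tuesday on or after it is August 1, 1995.
From August 1, 1995 to September 8, 1995: 30 + 8 = 38 days (rest of August, September).
38 ÷ 7 = 5 full weeks with remainder 3, so 5 more Tuesdays after the first → 6.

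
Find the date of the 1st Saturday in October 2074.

October 2074 begins on a Monday, so the first Saturday is October 6 (5 days later).

6 October 2074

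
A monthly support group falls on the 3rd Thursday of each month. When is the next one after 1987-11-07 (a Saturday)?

November 1987 starts on a Sunday; its first Thursday is the 5th, so the 3rd Thursday is the 19th — 1987-11-19.
1987-11-19 is after 1987-11-07, so that is the next one.

1987-11-19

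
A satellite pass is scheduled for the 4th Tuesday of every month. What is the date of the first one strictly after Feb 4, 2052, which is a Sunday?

Feb 27, 2052

Feb 2052 starts on a Thursday; its first Tuesday is the 6th, so the 4th Tuesday is the 27th — Feb 27, 2052.
Feb 27, 2052 is after Feb 4, 2052, so that is the next one.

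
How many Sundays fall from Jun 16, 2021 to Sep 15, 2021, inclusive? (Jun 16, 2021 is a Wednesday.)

Jun 16, 2021 is a Wednesday; the first Sunday on or after it is Jun 20, 2021 (4 days later).
From Jun 20, 2021 to Sep 15, 2021: 10 + 31 + 31 + 15 = 87 days (rest of Jun, Jul, Aug, Sep).
87 ÷ 7 = 12 full weeks with remainder 3, so 12 more Sundays after the first → 13.

13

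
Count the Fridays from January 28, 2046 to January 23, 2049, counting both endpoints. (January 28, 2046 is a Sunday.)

January 28, 2046 is a Sunday; the first Friday on or after it is February 2, 2046 (5 days later).
From February 2, 2046 to January 23, 2049: 332 + 365 + 366 + 23 = 1086 days (rest of 2046, 2047, 2048, to January 23, 2049 in 2049).
1086 ÷ 7 = 155 full weeks with remainder 1, so 155 more Fridays after the first → 156.

156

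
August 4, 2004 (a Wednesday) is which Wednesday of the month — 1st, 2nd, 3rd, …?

1st

Day 4 falls in week ⌈4/7⌉ of the month.
Days 1–7 hold the 1st Wednesday, 8–14 the 2nd, 15–21 the 3rd, 22–28 the 4th, 29–31 the 5th.
4 is in the range for the 1st.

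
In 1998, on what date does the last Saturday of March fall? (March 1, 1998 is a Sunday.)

28 March 1998

March 1998 begins on a Sunday, so the first Saturday is March 7 (6 days later).
March 1998 has 31 days. Adding weeks: 7, 14, 21, 28 — the last one ≤ 31 is the 28th.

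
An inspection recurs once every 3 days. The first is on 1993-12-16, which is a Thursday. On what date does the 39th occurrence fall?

The 39th occurrence is 38 intervals after the first: 38 × 3 = 114 days after 1993-12-16.
December has 31 days — 15 days to the end of December leaves 99.
January has 31 days (68 left).
February has 28 days (40 left).
March has 31 days (9 left).
9 days into April → 1994-04-09.

1994-04-09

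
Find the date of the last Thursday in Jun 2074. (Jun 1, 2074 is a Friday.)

Jun 28, 2074

Jun 2074 begins on a Friday, so the first Thursday is Jun 7 (6 days later).
Jun 2074 has 30 days. Adding weeks: 7, 14, 21, 28 — the last one ≤ 30 is the 28th.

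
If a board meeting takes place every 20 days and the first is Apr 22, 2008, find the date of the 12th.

Nov 28, 2008

The 12th occurrence is 11 intervals after the first: 11 × 20 = 220 days after Apr 22, 2008.
Apr has 30 days — 8 days to the end of Apr leaves 212.
May has 31 days (181 left).
Jun has 30 days (151 left).
Jul has 31 days (120 left).
Aug has 31 days (89 left).
Sep has 30 days (59 left).
Oct has 31 days (28 left).
28 days into Nov → Nov 28, 2008.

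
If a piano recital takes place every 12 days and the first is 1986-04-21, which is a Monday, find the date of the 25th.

The 25th occurrence is 24 intervals after the first: 24 × 12 = 288 days after 1986-04-21.
April has 30 days — 9 days to the end of April leaves 279.
May has 31 days (248 left).
June has 30 days (218 left).
July has 31 days (187 left).
August has 31 days (156 left).
September has 30 days (126 left).
October has 31 days (95 left).
November has 30 days (65 left).
December has 31 days (34 left).
January has 31 days (3 left).
3 days into February → 1987-02-03.

1987-02-03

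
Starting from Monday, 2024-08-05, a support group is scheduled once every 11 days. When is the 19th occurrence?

The 19th occurrence is 18 intervals after the first: 18 × 11 = 198 days after 2024-08-05.
August has 31 days — 26 days to the end of August leaves 172.
September has 30 days (142 left).
October has 31 days (111 left).
November has 30 days (81 left).
December has 31 days (50 left).
January has 31 days (19 left).
19 days into February → 2025-02-19.

2025-02-19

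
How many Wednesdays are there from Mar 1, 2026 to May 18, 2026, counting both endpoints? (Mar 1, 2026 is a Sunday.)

11

Mar 1, 2026 is a Sunday; the first Wednesday on or after it is Mar 4, 2026 (3 days later).
From Mar 4, 2026 to May 18, 2026: 27 + 30 + 18 = 75 days (rest of Mar, Apr, May).
75 ÷ 7 = 10 full weeks with remainder 5, so 10 more Wednesdays after the first → 11.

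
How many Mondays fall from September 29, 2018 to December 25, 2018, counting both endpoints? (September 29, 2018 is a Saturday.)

September 29, 2018 is a Saturday; the first Monday on or after it is October 1, 2018 (2 days later).
From October 1, 2018 to December 25, 2018: 30 + 30 + 25 = 85 days (rest of October, November, December).
85 ÷ 7 = 12 full weeks with remainder 1, so 12 more Mondays after the first → 13.

13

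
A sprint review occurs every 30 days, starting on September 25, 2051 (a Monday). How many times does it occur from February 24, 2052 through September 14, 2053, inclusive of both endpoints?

Occurrences land 30·i days after September 25, 2051 for i = 0, 1, 2, …
February 24, 2052 is 152 days after the start; 152 ÷ 30 = 5 remainder 2; since the remainder is 2, round up to i = 6. First occurrence in the window: #7 on March 23, 2052 (6×30 = 180 days in).
September 14, 2053 is 720 days after the start; 720 ÷ 30 = 24 remainder 0. Last occurrence in the window: #25 on September 14, 2053.
Occurrences #7 through #25: 19 in total.

19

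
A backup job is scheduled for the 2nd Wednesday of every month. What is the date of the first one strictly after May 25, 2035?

May 2035 starts on a Tuesday; its first Wednesday is the 2nd, so the 2nd Wednesday is the 9th — May 9, 2035.
That is not after May 25, 2035, so look at June 2035.
June 2035 starts on a Friday; its first Wednesday is the 6th, so the 2nd Wednesday is the 13th — June 13, 2035.

June 13, 2035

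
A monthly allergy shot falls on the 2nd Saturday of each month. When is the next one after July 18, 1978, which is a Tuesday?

July 1978 starts on a Saturday; its first Saturday is the 1st, so the 2nd Saturday is the 8th — July 8, 1978.
That is not after July 18, 1978, so look at August 1978.
August 1978 starts on a Tuesday; its first Saturday is the 5th, so the 2nd Saturday is the 12th — August 12, 1978.

August 12, 1978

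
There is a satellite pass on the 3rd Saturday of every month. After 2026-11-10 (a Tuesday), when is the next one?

2026-11-21

November 2026 starts on a Sunday; its first Saturday is the 7th, so the 3rd Saturday is the 21st — 2026-11-21.
2026-11-21 is after 2026-11-10, so that is the next one.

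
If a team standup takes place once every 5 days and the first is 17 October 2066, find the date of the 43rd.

15 May 2067

The 43rd occurrence is 42 intervals after the first: 42 × 5 = 210 days after 17 October 2066.
October has 31 days — 14 days to the end of October leaves 196.
November has 30 days (166 left).
December has 31 days (135 left).
January has 31 days (104 left).
February has 28 days (76 left).
March has 31 days (45 left).
April has 30 days (15 left).
15 days into May → 15 May 2067.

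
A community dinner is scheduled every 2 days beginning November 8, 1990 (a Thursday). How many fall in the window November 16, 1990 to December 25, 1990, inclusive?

Occurrences land 2·i days after November 8, 1990 for i = 0, 1, 2, …
November 16, 1990 is 8 days after the start; 8 ÷ 2 = 4 remainder 0. First occurrence in the window: #5 on November 16, 1990 (4×2 = 8 days in).
December 25, 1990 is 47 days after the start; 47 ÷ 2 = 23 remainder 1. Last occurrence in the window: #24 on December 24, 1990.
Occurrences #5 through #24: 20 in total.

20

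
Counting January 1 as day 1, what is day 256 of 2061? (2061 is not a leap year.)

13 September 2061

January has 31 days (256 − 31 = 225 remain).
February has 28 days (225 − 28 = 197 remain).
March has 31 days (197 − 31 = 166 remain).
April has 30 days (166 − 30 = 136 remain).
May has 31 days (136 − 31 = 105 remain).
June has 30 days (105 − 30 = 75 remain).
July has 31 days (75 − 31 = 44 remain).
August has 31 days (44 − 31 = 13 remain).
13 into September → September 13.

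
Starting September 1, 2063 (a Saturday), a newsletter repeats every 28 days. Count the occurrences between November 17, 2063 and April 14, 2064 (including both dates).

6

Occurrences land 28·i days after September 1, 2063 for i = 0, 1, 2, …
November 17, 2063 is 77 days after the start; 77 ÷ 28 = 2 remainder 21; since the remainder is 21, round up to i = 3. First occurrence in the window: #4 on November 24, 2063 (3×28 = 84 days in).
April 14, 2064 is 226 days after the start; 226 ÷ 28 = 8 remainder 2. Last occurrence in the window: #9 on April 12, 2064.
Occurrences #4 through #9: 6 in total.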